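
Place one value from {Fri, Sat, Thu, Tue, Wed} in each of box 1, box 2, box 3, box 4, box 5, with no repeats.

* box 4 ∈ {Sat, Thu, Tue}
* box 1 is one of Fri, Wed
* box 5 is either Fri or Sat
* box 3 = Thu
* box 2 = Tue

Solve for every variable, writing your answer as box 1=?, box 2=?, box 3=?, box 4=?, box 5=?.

box 2's domain is down to {Tue}, so box 2 = Tue. Strike Tue from box 4.
box 3 must be Thu (only option left). So box 4 can't be Thu.
box 4 has just one choice, so box 4 = Sat. Remove Sat from box 5.
box 5 must be Fri (only option left). Eliminate Fri elsewhere: box 1.
That leaves box 1 = Wed.

box 1=Wed, box 2=Tue, box 3=Thu, box 4=Sat, box 5=Fri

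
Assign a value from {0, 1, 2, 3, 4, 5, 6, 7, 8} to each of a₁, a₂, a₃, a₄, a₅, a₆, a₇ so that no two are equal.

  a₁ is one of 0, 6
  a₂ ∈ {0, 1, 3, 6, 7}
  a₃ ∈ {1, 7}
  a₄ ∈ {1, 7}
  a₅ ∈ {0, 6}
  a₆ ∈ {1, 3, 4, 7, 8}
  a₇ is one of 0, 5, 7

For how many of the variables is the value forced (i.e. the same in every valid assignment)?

2

a₁ and a₅ between them cover only {0, 6} — a naked pair. Remove those values from a₂, a₇.
a₃ and a₄ share exactly the 2 values {1, 7}; by pigeonhole those values go to them, so strike 1, 7 from a₂, a₆, a₇.
a₂ has just one choice, so a₂ = 3. So a₆ can't be 3.
a₇ must be 5 (only option left).
Determined: a₂=3, a₇=5. The other variables each still have more than one consistent value. That makes 2.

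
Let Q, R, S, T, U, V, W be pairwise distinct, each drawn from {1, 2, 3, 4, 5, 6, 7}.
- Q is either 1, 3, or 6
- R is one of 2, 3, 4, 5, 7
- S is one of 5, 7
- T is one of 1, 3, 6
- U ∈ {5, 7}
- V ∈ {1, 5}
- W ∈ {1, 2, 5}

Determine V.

The 7 variables draw from only 7 values {1, 2, 3, 4, 5, 6, 7}, so each is used; only R can be 4, hence R = 4.
The 6 still-open variables draw from only 6 values {1, 2, 3, 5, 6, 7}, so each is used; only W can be 2, hence W = 2.
The 2 variables S and U are confined to {5, 7}, which locks those values in; drop them from V.
So V = 1.

1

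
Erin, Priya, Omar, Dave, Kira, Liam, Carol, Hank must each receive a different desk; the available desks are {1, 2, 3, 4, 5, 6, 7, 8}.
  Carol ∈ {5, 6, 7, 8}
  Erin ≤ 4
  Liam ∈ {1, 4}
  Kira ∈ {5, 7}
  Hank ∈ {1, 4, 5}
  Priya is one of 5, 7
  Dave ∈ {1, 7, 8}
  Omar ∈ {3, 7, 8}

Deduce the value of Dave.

The 8 variables draw from only 8 values {1, 2, 3, 4, 5, 6, 7, 8}, so each is used; only Erin can be 2, hence Erin = 2.
The 7 still-open variables together cover exactly {1, 3, 4, 5, 6, 7, 8} — 7 values for 7 variables — and 3 appears only in Omar's list, so Omar = 3.
The 6 still-open variables together cover exactly {1, 4, 5, 6, 7, 8} — 6 values for 6 variables — and 6 appears only in Carol's list, so Carol = 6.
Among the 5 still-open variables, 8 fits only Dave (and all 5 values in {1, 4, 5, 7, 8} must be used), so Dave = 8.

8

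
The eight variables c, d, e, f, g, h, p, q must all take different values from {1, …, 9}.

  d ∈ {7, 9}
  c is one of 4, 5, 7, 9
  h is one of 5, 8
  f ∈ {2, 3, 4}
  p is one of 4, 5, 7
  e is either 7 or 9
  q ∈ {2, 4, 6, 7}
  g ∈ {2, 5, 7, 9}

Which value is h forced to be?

8

The 8 variables together cover exactly {2, 3, 4, 5, 6, 7, 8, 9} — 8 values for 8 variables — and 3 appears only in f's list, so f = 3.
The 7 still-open variables together cover exactly {2, 4, 5, 6, 7, 8, 9} — 7 values for 7 variables — and 6 appears only in q's list, so q = 6.
Among the 6 still-open variables, 2 fits only g (and all 6 values in {2, 4, 5, 7, 8, 9} must be used), so g = 2.
The 5 still-open variables together cover exactly {4, 5, 7, 8, 9} — 5 values for 5 variables — and 8 appears only in h's list, so h = 8.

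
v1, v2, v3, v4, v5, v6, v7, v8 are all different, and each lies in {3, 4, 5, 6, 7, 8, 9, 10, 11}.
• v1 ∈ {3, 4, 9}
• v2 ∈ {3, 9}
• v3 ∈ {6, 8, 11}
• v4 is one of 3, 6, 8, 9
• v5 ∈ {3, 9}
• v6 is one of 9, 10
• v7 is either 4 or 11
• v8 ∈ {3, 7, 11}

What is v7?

The 8 variables draw from only 8 values {3, 4, 6, 7, 8, 9, 10, 11}, so each is used; only v8 can be 7, hence v8 = 7.
Among the 7 still-open variables, 10 fits only v6 (and all 7 values in {3, 4, 6, 8, 9, 10, 11} must be used), so v6 = 10.
v2 and v5 between them cover only {3, 9} — a naked pair. Remove those values from v1, v4.
v1's domain is down to {4}, so v1 = 4. Strike 4 from v7.
So v7 = 11.

11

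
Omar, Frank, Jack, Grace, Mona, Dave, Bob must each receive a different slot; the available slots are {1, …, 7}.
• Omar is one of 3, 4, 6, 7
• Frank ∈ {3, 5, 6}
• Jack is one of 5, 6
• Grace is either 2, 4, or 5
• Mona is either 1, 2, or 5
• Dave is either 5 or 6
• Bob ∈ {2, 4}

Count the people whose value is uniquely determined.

3

Among the 7 variables, 1 fits only Mona (and all 7 values in {1, 2, 3, 4, 5, 6, 7} must be used), so Mona = 1.
The 6 still-open variables draw from only 6 values {2, 3, 4, 5, 6, 7}, so each is used; only Omar can be 7, hence Omar = 7.
The 5 still-open variables draw from only 5 values {2, 3, 4, 5, 6}, so each is used; only Frank can be 3, hence Frank = 3.
Jack and Dave between them cover only {5, 6} — a naked pair. Remove those values from Grace.
Determined: Omar=7, Frank=3, Mona=1. The other people each still have more than one consistent value. That makes 3.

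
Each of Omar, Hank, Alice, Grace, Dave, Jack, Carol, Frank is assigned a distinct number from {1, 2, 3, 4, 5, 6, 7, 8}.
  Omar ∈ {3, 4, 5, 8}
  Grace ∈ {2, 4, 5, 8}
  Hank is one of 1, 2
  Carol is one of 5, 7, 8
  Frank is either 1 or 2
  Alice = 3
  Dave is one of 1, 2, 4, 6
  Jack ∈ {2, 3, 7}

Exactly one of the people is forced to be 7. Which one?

Jack

Alice's domain is down to {3}, so Alice = 3. Strike 3 from Omar, Jack.
Among the 7 still-open variables, 6 fits only Dave (and all 7 values in {1, 2, 4, 5, 6, 7, 8} must be used), so Dave = 6.
The 2 variables Hank and Frank are confined to {1, 2}, which locks those values in; drop them from Grace, Jack.
So 7 goes to Jack.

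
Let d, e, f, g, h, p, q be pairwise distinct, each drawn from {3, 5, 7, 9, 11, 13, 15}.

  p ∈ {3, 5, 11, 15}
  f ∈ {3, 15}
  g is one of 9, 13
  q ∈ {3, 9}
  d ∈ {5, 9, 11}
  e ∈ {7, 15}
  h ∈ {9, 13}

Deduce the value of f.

15

The 7 variables together cover exactly {3, 5, 7, 9, 11, 13, 15} — 7 values for 7 variables — and 7 appears only in e's list, so e = 7.
The 2 variables g and h are confined to {9, 13}, which locks those values in; drop them from d, q.
q has just one choice, so q = 3. Strike 3 from f, p.
So f = 15.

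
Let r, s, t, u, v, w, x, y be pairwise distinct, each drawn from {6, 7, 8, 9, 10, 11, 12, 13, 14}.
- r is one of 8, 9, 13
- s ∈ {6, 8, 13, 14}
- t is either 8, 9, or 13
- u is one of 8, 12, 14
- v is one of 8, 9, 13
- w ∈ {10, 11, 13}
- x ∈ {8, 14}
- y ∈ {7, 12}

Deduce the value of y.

7

r, t, v between them cover only {8, 9, 13} — a naked triple. Remove those values from s, u, w, x.
x's domain is down to {14}, so x = 14. Remove 14 from s, u.
s has just one choice, so s = 6.
That leaves u = 12. Strike 12 from y.
So y = 7.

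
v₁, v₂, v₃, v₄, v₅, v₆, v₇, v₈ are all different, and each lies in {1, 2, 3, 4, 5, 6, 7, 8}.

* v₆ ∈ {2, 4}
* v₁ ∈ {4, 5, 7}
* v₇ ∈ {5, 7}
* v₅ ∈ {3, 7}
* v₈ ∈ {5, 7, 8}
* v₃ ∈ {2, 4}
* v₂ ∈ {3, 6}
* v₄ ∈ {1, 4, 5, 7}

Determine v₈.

The 8 variables together cover exactly {1, 2, 3, 4, 5, 6, 7, 8} — 8 values for 8 variables — and 1 appears only in v₄'s list, so v₄ = 1.
The 7 still-open variables draw from only 7 values {2, 3, 4, 5, 6, 7, 8}, so each is used; only v₂ can be 6, hence v₂ = 6.
The 6 still-open variables draw from only 6 values {2, 3, 4, 5, 7, 8}, so each is used; only v₅ can be 3, hence v₅ = 3.
The 5 still-open variables draw from only 5 values {2, 4, 5, 7, 8}, so each is used; only v₈ can be 8, hence v₈ = 8.

8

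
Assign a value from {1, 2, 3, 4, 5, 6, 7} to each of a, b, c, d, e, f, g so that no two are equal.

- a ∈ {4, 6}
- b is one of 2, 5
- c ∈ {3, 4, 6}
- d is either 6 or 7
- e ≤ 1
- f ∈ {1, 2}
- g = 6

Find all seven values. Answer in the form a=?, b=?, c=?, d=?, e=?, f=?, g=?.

a=4, b=5, c=3, d=7, e=1, f=2, g=6

e has just one choice, so e = 1. Strike 1 from f.
f has just one choice, so f = 2. Remove 2 from b.
g's domain is down to {6}, so g = 6. Eliminate 6 elsewhere: a, c, d.
a has just one choice, so a = 4. Eliminate 4 elsewhere: c.
b must be 5 (only option left).
c must be 3 (only option left).
d must be 7 (only option left).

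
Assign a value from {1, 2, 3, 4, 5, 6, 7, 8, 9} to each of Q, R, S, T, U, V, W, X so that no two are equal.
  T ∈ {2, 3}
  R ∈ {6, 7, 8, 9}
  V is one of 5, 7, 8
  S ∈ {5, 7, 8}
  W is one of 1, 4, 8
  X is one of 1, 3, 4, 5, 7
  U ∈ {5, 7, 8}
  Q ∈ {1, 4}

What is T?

2

The 3 variables S, U, V are confined to {5, 7, 8}, which locks those values in; drop them from R, W, X.
The 2 variables Q and W are confined to {1, 4}, which locks those values in; drop them from X.
X must be 3 (only option left). Remove 3 from T.
So T = 2.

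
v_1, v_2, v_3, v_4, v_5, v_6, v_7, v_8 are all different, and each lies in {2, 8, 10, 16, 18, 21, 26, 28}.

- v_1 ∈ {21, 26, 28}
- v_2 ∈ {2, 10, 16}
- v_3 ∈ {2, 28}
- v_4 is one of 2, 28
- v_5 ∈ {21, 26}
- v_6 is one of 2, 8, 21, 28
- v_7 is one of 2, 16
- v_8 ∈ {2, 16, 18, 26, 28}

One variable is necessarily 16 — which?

v_7

Among the 8 variables, 8 fits only v_6 (and all 8 values in {2, 8, 10, 16, 18, 21, 26, 28} must be used), so v_6 = 8.
Among the 7 still-open variables, 10 fits only v_2 (and all 7 values in {2, 10, 16, 18, 21, 26, 28} must be used), so v_2 = 10.
The 6 still-open variables draw from only 6 values {2, 16, 18, 21, 26, 28}, so each is used; only v_8 can be 18, hence v_8 = 18.
Among the 5 still-open variables, 16 fits only v_7 (and all 5 values in {2, 16, 21, 26, 28} must be used), so v_7 = 16.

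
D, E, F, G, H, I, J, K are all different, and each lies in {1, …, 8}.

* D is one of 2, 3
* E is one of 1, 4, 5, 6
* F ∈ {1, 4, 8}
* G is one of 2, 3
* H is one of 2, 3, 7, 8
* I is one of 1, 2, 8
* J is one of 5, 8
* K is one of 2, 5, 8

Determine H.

The 8 variables draw from only 8 values {1, 2, 3, 4, 5, 6, 7, 8}, so each is used; only E can be 6, hence E = 6.
The 7 still-open variables together cover exactly {1, 2, 3, 4, 5, 7, 8} — 7 values for 7 variables — and 4 appears only in F's list, so F = 4.
Among the 6 still-open variables, 1 fits only I (and all 6 values in {1, 2, 3, 5, 7, 8} must be used), so I = 1.
Among the 5 still-open variables, 7 fits only H (and all 5 values in {2, 3, 5, 7, 8} must be used), so H = 7.

7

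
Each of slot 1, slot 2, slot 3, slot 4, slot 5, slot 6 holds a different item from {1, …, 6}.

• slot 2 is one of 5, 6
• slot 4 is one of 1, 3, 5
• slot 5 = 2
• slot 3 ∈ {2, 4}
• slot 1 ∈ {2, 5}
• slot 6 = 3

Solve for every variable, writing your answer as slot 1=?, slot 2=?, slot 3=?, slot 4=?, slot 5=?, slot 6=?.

slot 5's domain is down to {2}, so slot 5 = 2. Strike 2 from slot 1, slot 3.
slot 6 has just one choice, so slot 6 = 3. Remove 3 from slot 4.
slot 1's domain is down to {5}, so slot 1 = 5. Remove 5 from slot 2, slot 4.
slot 2 has just one choice, so slot 2 = 6.
slot 3's domain is down to {4}, so slot 3 = 4.
slot 4 must be 1 (only option left).

slot 1=5, slot 2=6, slot 3=4, slot 4=1, slot 5=2, slot 6=3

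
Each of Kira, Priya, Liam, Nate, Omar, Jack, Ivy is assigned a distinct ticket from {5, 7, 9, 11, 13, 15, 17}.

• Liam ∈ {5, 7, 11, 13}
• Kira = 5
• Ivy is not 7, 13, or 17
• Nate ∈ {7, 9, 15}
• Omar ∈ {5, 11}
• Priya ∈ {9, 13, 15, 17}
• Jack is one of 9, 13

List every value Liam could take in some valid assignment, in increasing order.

7, 13

Kira's domain is down to {5}, so Kira = 5. So Liam, Omar, Ivy can't be 5.
That leaves Omar = 11. Remove 11 from Liam, Ivy.
The 5 still-open variables together cover exactly {7, 9, 13, 15, 17} — 5 values for 5 variables — and 17 appears only in Priya's list, so Priya = 17.
No further eliminations apply; Liam can still be any of 7, 13.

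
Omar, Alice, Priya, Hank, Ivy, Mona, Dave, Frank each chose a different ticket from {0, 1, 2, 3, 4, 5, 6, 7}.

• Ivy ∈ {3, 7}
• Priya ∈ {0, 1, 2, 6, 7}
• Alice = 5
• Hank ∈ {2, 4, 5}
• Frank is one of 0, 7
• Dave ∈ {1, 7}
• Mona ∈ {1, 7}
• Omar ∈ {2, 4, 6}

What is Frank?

0

Alice must be 5 (only option left). Eliminate 5 elsewhere: Hank.
Among the 7 still-open variables, 3 fits only Ivy (and all 7 values in {0, 1, 2, 3, 4, 6, 7} must be used), so Ivy = 3.
Mona and Dave share exactly the 2 values {1, 7}; by pigeonhole those values go to them, so strike 1, 7 from Priya, Frank.
So Frank = 0.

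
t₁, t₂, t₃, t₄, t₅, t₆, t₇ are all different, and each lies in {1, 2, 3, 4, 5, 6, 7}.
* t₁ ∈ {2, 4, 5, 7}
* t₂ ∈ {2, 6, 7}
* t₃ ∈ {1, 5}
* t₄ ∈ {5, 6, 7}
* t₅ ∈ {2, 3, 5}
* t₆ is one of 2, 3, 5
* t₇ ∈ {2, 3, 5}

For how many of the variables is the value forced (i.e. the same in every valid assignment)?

Among the 7 variables, 1 fits only t₃ (and all 7 values in {1, 2, 3, 4, 5, 6, 7} must be used), so t₃ = 1.
Among the 6 still-open variables, 4 fits only t₁ (and all 6 values in {2, 3, 4, 5, 6, 7} must be used), so t₁ = 4.
t₅, t₆, t₇ share exactly the 3 values {2, 3, 5}; by pigeonhole those values go to them, so strike 2, 3, 5 from t₂, t₄.
Determined: t₁=4, t₃=1. The other variables each still have more than one consistent value. That makes 2.

2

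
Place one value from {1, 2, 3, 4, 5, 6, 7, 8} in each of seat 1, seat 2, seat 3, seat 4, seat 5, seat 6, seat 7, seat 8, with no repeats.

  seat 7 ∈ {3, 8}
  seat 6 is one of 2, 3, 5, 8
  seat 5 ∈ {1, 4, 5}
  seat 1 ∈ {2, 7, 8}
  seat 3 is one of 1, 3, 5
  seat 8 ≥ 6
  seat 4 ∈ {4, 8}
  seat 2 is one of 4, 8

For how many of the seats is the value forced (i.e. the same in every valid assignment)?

The 8 variables draw from only 8 values {1, 2, 3, 4, 5, 6, 7, 8}, so each is used; only seat 8 can be 6, hence seat 8 = 6.
The 7 still-open variables together cover exactly {1, 2, 3, 4, 5, 7, 8} — 7 values for 7 variables — and 7 appears only in seat 1's list, so seat 1 = 7.
The 6 still-open variables draw from only 6 values {1, 2, 3, 4, 5, 8}, so each is used; only seat 6 can be 2, hence seat 6 = 2.
The 2 variables seat 2 and seat 4 are confined to {4, 8}, which locks those values in; drop them from seat 5, seat 7.
seat 7 must be 3 (only option left). Eliminate 3 elsewhere: seat 3.
Determined: seat 1=7, seat 6=2, seat 7=3, seat 8=6. The other seats each still have more than one consistent value. That makes 4.

4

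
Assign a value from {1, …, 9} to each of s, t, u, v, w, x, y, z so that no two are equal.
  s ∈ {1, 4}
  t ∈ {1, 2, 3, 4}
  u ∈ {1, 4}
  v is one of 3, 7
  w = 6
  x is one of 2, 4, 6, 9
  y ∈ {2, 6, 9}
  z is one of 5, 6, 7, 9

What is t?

w must be 6 (only option left). Eliminate 6 elsewhere: x, y, z.
The 7 still-open variables draw from only 7 values {1, 2, 3, 4, 5, 7, 9}, so each is used; only z can be 5, hence z = 5.
The 6 still-open variables draw from only 6 values {1, 2, 3, 4, 7, 9}, so each is used; only v can be 7, hence v = 7.
Among the 5 still-open variables, 3 fits only t (and all 5 values in {1, 2, 3, 4, 9} must be used), so t = 3.

3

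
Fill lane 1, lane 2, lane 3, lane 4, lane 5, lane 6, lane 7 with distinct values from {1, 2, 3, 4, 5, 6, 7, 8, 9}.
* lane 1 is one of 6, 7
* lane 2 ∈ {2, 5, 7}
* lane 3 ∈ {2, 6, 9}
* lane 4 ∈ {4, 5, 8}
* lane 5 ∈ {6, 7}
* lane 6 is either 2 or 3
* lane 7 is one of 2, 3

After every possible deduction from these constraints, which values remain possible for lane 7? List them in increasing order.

lane 1 and lane 5 between them cover only {6, 7} — a naked pair. Remove those values from lane 2, lane 3.
lane 6 and lane 7 share exactly the 2 values {2, 3}; by pigeonhole those values go to them, so strike 2, 3 from lane 2, lane 3.
That leaves lane 2 = 5. So lane 4 can't be 5.
lane 3 must be 9 (only option left).
No further eliminations apply; lane 7 can still be any of 2, 3.

2, 3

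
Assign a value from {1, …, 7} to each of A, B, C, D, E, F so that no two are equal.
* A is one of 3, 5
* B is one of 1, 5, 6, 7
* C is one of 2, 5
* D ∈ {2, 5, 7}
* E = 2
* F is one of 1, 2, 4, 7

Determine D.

E must be 2 (only option left). Remove 2 from C, D, F.
C has just one choice, so C = 5. So A, B, D can't be 5.
So D = 7.

7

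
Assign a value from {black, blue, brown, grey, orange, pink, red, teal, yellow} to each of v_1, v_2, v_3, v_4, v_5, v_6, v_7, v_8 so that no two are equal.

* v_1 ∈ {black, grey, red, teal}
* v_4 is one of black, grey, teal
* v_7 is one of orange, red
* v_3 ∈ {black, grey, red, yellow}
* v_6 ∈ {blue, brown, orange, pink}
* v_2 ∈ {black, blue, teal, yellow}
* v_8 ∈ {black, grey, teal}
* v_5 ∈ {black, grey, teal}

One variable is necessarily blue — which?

v_4, v_5, v_8 between them cover only {black, grey, teal} — a naked triple. Remove those values from v_1, v_2, v_3.
That leaves v_1 = red. Eliminate red elsewhere: v_3, v_7.
That leaves v_3 = yellow. Eliminate yellow elsewhere: v_2.
So blue goes to v_2.

v_2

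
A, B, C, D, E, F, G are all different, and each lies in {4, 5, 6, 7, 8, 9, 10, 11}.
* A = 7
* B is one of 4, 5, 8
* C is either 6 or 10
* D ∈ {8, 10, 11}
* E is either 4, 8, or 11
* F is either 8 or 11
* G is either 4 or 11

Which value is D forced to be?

10

A must be 7 (only option left).
Among the 6 still-open variables, 5 fits only B (and all 6 values in {4, 5, 6, 8, 10, 11} must be used), so B = 5.
The 5 still-open variables together cover exactly {4, 6, 8, 10, 11} — 5 values for 5 variables — and 6 appears only in C's list, so C = 6.
The 4 still-open variables together cover exactly {4, 8, 10, 11} — 4 values for 4 variables — and 10 appears only in D's list, so D = 10.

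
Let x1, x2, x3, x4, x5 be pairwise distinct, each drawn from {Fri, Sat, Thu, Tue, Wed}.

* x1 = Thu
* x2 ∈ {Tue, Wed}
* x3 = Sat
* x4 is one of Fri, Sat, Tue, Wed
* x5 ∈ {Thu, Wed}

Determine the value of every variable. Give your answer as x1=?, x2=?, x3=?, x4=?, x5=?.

x1=Thu, x2=Tue, x3=Sat, x4=Fri, x5=Wed

x1 must be Thu (only option left). So x5 can't be Thu.
x3 must be Sat (only option left). Remove Sat from x4.
x5 has just one choice, so x5 = Wed. Strike Wed from x2, x4.
That leaves x2 = Tue. Remove Tue from x4.
x4's domain is down to {Fri}, so x4 = Fri.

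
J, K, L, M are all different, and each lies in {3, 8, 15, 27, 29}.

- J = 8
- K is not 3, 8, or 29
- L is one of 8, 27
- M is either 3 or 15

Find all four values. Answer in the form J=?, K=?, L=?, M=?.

J has just one choice, so J = 8. Eliminate 8 elsewhere: L.
L must be 27 (only option left). So K can't be 27.
K's domain is down to {15}, so K = 15. Strike 15 from M.
That leaves M = 3.

J=8, K=15, L=27, M=3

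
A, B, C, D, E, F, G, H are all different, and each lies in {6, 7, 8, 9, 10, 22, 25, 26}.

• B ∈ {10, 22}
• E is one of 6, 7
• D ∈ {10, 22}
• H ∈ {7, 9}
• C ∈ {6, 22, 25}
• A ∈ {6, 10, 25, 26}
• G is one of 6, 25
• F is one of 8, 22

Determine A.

26

Among the 8 variables, 8 fits only F (and all 8 values in {6, 7, 8, 9, 10, 22, 25, 26} must be used), so F = 8.
The 7 still-open variables draw from only 7 values {6, 7, 9, 10, 22, 25, 26}, so each is used; only H can be 9, hence H = 9.
The 6 still-open variables together cover exactly {6, 7, 10, 22, 25, 26} — 6 values for 6 variables — and 7 appears only in E's list, so E = 7.
Among the 5 still-open variables, 26 fits only A (and all 5 values in {6, 10, 22, 25, 26} must be used), so A = 26.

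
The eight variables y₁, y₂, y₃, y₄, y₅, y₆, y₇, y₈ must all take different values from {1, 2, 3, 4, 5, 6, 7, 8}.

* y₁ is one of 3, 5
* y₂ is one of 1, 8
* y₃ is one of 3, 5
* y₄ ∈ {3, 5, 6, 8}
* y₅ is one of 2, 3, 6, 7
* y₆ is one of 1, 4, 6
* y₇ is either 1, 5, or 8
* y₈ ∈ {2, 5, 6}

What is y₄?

The 8 variables draw from only 8 values {1, 2, 3, 4, 5, 6, 7, 8}, so each is used; only y₆ can be 4, hence y₆ = 4.
The 7 still-open variables together cover exactly {1, 2, 3, 5, 6, 7, 8} — 7 values for 7 variables — and 7 appears only in y₅'s list, so y₅ = 7.
The 6 still-open variables draw from only 6 values {1, 2, 3, 5, 6, 8}, so each is used; only y₈ can be 2, hence y₈ = 2.
The 5 still-open variables together cover exactly {1, 3, 5, 6, 8} — 5 values for 5 variables — and 6 appears only in y₄'s list, so y₄ = 6.

6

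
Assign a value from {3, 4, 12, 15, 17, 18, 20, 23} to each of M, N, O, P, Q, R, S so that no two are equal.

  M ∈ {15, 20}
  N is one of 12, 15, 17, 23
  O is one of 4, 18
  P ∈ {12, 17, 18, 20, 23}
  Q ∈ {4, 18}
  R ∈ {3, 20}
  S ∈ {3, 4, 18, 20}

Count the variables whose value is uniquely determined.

The 2 variables O and Q are confined to {4, 18}, which locks those values in; drop them from P, S.
R and S between them cover only {3, 20} — a naked pair. Remove those values from M, P.
M must be 15 (only option left). So N can't be 15.
Determined: M=15. The other variables each still have more than one consistent value. That makes 1.

1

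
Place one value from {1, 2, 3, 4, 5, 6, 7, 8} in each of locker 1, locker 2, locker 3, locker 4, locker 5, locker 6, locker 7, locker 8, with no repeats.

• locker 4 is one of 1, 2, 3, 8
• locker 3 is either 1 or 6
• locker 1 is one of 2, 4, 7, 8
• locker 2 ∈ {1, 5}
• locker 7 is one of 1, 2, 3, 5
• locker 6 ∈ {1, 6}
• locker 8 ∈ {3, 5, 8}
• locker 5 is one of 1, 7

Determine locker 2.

Among the 8 variables, 4 fits only locker 1 (and all 8 values in {1, 2, 3, 4, 5, 6, 7, 8} must be used), so locker 1 = 4.
Among the 7 still-open variables, 7 fits only locker 5 (and all 7 values in {1, 2, 3, 5, 6, 7, 8} must be used), so locker 5 = 7.
The 2 variables locker 3 and locker 6 are confined to {1, 6}, which locks those values in; drop them from locker 2, locker 4, locker 7.
So locker 2 = 5.

5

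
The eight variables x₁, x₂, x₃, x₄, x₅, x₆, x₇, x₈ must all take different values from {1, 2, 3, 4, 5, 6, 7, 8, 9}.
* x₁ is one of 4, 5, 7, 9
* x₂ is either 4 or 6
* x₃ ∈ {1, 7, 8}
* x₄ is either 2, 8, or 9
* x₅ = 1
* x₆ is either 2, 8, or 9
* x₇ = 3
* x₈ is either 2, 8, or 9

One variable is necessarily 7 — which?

x₃

x₅ has just one choice, so x₅ = 1. Strike 1 from x₃.
x₇ has just one choice, so x₇ = 3.
x₄, x₆, x₈ between them cover only {2, 8, 9} — a naked triple. Remove those values from x₁, x₃.
So 7 goes to x₃.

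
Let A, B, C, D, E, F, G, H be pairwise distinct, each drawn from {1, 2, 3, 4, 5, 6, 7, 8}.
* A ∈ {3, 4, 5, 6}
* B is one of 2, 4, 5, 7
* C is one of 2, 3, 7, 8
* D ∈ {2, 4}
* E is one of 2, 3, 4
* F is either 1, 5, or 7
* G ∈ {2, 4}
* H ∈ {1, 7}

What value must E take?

3

The 8 variables draw from only 8 values {1, 2, 3, 4, 5, 6, 7, 8}, so each is used; only A can be 6, hence A = 6.
The 7 still-open variables draw from only 7 values {1, 2, 3, 4, 5, 7, 8}, so each is used; only C can be 8, hence C = 8.
The 6 still-open variables draw from only 6 values {1, 2, 3, 4, 5, 7}, so each is used; only E can be 3, hence E = 3.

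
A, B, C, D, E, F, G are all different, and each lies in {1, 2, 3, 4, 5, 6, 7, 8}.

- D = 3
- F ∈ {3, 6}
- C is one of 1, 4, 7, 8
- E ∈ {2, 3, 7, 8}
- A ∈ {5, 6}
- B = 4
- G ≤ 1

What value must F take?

B's domain is down to {4}, so B = 4. Remove 4 from C.
That leaves D = 3. Strike 3 from E, F.
So F = 6.

6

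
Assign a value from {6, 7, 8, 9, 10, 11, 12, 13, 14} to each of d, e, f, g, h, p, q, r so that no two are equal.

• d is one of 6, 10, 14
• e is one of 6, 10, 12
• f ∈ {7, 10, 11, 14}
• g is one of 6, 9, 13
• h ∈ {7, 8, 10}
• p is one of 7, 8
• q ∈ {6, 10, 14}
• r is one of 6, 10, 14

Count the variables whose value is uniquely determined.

d, q, r share exactly the 3 values {6, 10, 14}; by pigeonhole those values go to them, so strike 6, 10, 14 from e, f, g, h.
That leaves e = 12.
h and p between them cover only {7, 8} — a naked pair. Remove those values from f.
f has just one choice, so f = 11.
Determined: e=12, f=11. The other variables each still have more than one consistent value. That makes 2.

2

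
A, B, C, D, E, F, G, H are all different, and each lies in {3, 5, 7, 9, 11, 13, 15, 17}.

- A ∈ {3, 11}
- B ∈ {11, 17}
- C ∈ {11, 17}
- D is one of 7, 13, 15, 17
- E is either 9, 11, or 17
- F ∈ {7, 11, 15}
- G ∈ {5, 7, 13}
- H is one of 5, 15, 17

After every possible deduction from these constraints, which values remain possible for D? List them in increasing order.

7, 13, 15

The 8 variables together cover exactly {3, 5, 7, 9, 11, 13, 15, 17} — 8 values for 8 variables — and 3 appears only in A's list, so A = 3.
Among the 7 still-open variables, 9 fits only E (and all 7 values in {5, 7, 9, 11, 13, 15, 17} must be used), so E = 9.
B and C between them cover only {11, 17} — a naked pair. Remove those values from D, F, H.
No further eliminations apply; D can still be any of 7, 13, 15.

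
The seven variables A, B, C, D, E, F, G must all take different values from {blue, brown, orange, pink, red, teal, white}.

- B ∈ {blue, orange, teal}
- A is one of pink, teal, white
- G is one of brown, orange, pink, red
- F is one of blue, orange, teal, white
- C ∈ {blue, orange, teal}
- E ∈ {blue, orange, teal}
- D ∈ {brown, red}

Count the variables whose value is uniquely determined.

2

B, C, E share exactly the 3 values {blue, orange, teal}; by pigeonhole those values go to them, so strike blue, orange, teal from A, F, G.
That leaves F = white. Remove white from A.
A has just one choice, so A = pink. Remove pink from G.
Determined: A=pink, F=white. The other variables each still have more than one consistent value. That makes 2.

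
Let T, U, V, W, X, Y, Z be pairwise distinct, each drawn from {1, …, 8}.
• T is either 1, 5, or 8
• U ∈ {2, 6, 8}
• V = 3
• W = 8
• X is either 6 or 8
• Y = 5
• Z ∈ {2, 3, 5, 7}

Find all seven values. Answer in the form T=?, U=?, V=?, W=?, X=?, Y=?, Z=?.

V has just one choice, so V = 3. Remove 3 from Z.
W's domain is down to {8}, so W = 8. Eliminate 8 elsewhere: T, U, X.
X has just one choice, so X = 6. So U can't be 6.
Y must be 5 (only option left). Eliminate 5 elsewhere: T, Z.
That leaves T = 1.
U has just one choice, so U = 2. So Z can't be 2.
Z's domain is down to {7}, so Z = 7.

T=1, U=2, V=3, W=8, X=6, Y=5, Z=7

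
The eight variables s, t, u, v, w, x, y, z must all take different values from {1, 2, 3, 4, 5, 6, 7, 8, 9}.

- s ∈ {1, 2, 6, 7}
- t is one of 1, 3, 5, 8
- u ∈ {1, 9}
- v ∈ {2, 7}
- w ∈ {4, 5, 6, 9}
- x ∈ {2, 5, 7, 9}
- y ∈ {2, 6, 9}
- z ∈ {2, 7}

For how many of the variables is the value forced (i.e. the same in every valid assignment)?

2

v and z between them cover only {2, 7} — a naked pair. Remove those values from s, x, y.
s, u, y share exactly the 3 values {1, 6, 9}; by pigeonhole those values go to them, so strike 1, 6, 9 from t, w, x.
x has just one choice, so x = 5. Strike 5 from t, w.
w's domain is down to {4}, so w = 4.
Determined: w=4, x=5. The other variables each still have more than one consistent value. That makes 2.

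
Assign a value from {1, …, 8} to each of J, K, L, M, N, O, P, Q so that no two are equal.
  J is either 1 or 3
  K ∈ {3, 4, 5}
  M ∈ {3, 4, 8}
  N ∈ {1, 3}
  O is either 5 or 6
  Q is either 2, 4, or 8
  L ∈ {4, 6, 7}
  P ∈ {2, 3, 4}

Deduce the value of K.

5

The 8 variables together cover exactly {1, 2, 3, 4, 5, 6, 7, 8} — 8 values for 8 variables — and 7 appears only in L's list, so L = 7.
The 7 still-open variables together cover exactly {1, 2, 3, 4, 5, 6, 8} — 7 values for 7 variables — and 6 appears only in O's list, so O = 6.
The 6 still-open variables together cover exactly {1, 2, 3, 4, 5, 8} — 6 values for 6 variables — and 5 appears only in K's list, so K = 5.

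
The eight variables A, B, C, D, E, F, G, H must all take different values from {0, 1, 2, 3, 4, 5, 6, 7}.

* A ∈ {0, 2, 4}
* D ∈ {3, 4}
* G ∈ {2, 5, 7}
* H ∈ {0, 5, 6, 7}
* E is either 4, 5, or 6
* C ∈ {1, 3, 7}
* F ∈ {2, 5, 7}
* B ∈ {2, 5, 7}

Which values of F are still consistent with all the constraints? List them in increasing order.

Among the 8 variables, 1 fits only C (and all 8 values in {0, 1, 2, 3, 4, 5, 6, 7} must be used), so C = 1.
The 7 still-open variables together cover exactly {0, 2, 3, 4, 5, 6, 7} — 7 values for 7 variables — and 3 appears only in D's list, so D = 3.
The 3 variables B, F, G are confined to {2, 5, 7}, which locks those values in; drop them from A, E, H.
No further eliminations apply; F can still be any of 2, 5, 7.

2, 5, 7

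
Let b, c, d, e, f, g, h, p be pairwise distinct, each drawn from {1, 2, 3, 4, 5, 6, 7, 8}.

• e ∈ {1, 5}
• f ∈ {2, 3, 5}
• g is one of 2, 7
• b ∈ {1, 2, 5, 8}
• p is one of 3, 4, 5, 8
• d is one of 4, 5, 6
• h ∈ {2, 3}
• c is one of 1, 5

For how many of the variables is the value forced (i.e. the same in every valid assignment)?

4

Among the 8 variables, 6 fits only d (and all 8 values in {1, 2, 3, 4, 5, 6, 7, 8} must be used), so d = 6.
Among the 7 still-open variables, 4 fits only p (and all 7 values in {1, 2, 3, 4, 5, 7, 8} must be used), so p = 4.
The 6 still-open variables draw from only 6 values {1, 2, 3, 5, 7, 8}, so each is used; only g can be 7, hence g = 7.
The 5 still-open variables draw from only 5 values {1, 2, 3, 5, 8}, so each is used; only b can be 8, hence b = 8.
c and e share exactly the 2 values {1, 5}; by pigeonhole those values go to them, so strike 1, 5 from f.
Determined: b=8, d=6, g=7, p=4. The other variables each still have more than one consistent value. That makes 4.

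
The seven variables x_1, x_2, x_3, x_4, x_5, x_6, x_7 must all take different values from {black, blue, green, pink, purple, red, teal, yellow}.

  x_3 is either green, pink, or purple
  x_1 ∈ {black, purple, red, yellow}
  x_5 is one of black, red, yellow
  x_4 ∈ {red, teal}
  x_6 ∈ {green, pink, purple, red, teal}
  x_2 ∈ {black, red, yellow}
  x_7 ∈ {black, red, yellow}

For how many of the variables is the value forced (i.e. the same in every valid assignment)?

2

x_2, x_5, x_7 share exactly the 3 values {black, red, yellow}; by pigeonhole those values go to them, so strike black, red, yellow from x_1, x_4, x_6.
That leaves x_1 = purple. Eliminate purple elsewhere: x_3, x_6.
x_4 has just one choice, so x_4 = teal. Remove teal from x_6.
Determined: x_1=purple, x_4=teal. The other variables each still have more than one consistent value. That makes 2.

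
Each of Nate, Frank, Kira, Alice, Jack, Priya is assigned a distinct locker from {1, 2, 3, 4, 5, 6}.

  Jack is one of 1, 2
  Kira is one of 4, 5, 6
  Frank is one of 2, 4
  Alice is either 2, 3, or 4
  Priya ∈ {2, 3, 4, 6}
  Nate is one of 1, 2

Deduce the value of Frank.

Among the 6 variables, 5 fits only Kira (and all 6 values in {1, 2, 3, 4, 5, 6} must be used), so Kira = 5.
Among the 5 still-open variables, 6 fits only Priya (and all 5 values in {1, 2, 3, 4, 6} must be used), so Priya = 6.
Among the 4 still-open variables, 3 fits only Alice (and all 4 values in {1, 2, 3, 4} must be used), so Alice = 3.
The 3 still-open variables together cover exactly {1, 2, 4} — 3 values for 3 variables — and 4 appears only in Frank's list, so Frank = 4.

4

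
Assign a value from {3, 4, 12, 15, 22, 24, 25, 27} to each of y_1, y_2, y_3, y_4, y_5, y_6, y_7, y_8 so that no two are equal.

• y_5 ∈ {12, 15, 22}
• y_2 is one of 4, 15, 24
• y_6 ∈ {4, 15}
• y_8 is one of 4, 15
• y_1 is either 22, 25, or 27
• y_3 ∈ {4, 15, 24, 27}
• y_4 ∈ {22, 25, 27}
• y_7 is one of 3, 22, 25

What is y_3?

The 8 variables together cover exactly {3, 4, 12, 15, 22, 24, 25, 27} — 8 values for 8 variables — and 3 appears only in y_7's list, so y_7 = 3.
Among the 7 still-open variables, 12 fits only y_5 (and all 7 values in {4, 12, 15, 22, 24, 25, 27} must be used), so y_5 = 12.
y_6 and y_8 share exactly the 2 values {4, 15}; by pigeonhole those values go to them, so strike 4, 15 from y_2, y_3.
That leaves y_2 = 24. Strike 24 from y_3.
So y_3 = 27.

27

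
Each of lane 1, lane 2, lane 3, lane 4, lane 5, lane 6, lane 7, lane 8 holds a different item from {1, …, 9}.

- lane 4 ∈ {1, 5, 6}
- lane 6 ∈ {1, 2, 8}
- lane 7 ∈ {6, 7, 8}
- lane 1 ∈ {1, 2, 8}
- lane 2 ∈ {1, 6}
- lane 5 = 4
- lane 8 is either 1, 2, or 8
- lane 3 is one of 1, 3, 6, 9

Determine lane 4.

lane 5 must be 4 (only option left).
lane 1, lane 6, lane 8 share exactly the 3 values {1, 2, 8}; by pigeonhole those values go to them, so strike 1, 2, 8 from lane 2, lane 3, lane 4, lane 7.
lane 2 has just one choice, so lane 2 = 6. Eliminate 6 elsewhere: lane 3, lane 4, lane 7.
So lane 4 = 5.

5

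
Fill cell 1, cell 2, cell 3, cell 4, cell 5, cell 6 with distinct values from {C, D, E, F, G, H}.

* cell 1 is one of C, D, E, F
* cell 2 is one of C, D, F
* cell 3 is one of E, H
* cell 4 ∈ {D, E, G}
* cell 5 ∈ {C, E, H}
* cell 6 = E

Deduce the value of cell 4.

cell 6's domain is down to {E}, so cell 6 = E. So cell 1, cell 3, cell 4, cell 5 can't be E.
cell 3's domain is down to {H}, so cell 3 = H. So cell 5 can't be H.
That leaves cell 5 = C. Remove C from cell 1, cell 2.
Among the 3 still-open variables, G fits only cell 4 (and all 3 values in {D, F, G} must be used), so cell 4 = G.

G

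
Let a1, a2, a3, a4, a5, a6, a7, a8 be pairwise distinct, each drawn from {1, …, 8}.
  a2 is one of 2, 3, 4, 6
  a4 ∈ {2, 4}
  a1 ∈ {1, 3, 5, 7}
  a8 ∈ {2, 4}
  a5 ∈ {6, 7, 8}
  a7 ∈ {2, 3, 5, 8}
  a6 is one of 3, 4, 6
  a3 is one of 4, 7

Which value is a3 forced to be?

7

The 8 variables draw from only 8 values {1, 2, 3, 4, 5, 6, 7, 8}, so each is used; only a1 can be 1, hence a1 = 1.
The 7 still-open variables together cover exactly {2, 3, 4, 5, 6, 7, 8} — 7 values for 7 variables — and 5 appears only in a7's list, so a7 = 5.
Among the 6 still-open variables, 8 fits only a5 (and all 6 values in {2, 3, 4, 6, 7, 8} must be used), so a5 = 8.
The 5 still-open variables together cover exactly {2, 3, 4, 6, 7} — 5 values for 5 variables — and 7 appears only in a3's list, so a3 = 7.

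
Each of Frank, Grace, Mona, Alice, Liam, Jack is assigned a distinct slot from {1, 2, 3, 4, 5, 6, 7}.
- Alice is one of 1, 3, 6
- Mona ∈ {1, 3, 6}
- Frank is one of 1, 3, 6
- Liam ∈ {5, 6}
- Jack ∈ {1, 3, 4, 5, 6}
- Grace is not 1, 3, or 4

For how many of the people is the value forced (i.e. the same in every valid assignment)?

The 3 variables Frank, Mona, Alice are confined to {1, 3, 6}, which locks those values in; drop them from Grace, Liam, Jack.
Liam has just one choice, so Liam = 5. So Grace, Jack can't be 5.
That leaves Jack = 4.
Determined: Liam=5, Jack=4. The other people each still have more than one consistent value. That makes 2.

2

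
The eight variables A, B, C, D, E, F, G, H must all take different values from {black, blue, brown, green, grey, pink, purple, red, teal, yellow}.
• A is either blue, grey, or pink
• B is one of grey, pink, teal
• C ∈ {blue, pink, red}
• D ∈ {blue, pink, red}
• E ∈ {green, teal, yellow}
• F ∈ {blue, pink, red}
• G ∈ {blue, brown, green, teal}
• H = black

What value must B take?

teal

H must be black (only option left).
The 3 variables C, D, F are confined to {blue, pink, red}, which locks those values in; drop them from A, B, G.
That leaves A = grey. Strike grey from B.
So B = teal.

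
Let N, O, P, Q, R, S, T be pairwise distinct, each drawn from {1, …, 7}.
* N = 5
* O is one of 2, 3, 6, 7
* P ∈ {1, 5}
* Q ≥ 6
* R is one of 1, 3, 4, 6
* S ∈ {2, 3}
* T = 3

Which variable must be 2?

N's domain is down to {5}, so N = 5. Eliminate 5 elsewhere: P.
P's domain is down to {1}, so P = 1. Eliminate 1 elsewhere: R.
That leaves T = 3. Strike 3 from O, R, S.
So 2 goes to S.

S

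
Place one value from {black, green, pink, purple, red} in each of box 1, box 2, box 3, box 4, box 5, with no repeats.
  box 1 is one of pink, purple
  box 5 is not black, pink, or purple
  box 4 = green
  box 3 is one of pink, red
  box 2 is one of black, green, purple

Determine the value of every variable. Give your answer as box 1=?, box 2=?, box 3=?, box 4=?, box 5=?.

box 1=purple, box 2=black, box 3=pink, box 4=green, box 5=red

box 4 has just one choice, so box 4 = green. Strike green from box 2, box 5.
That leaves box 5 = red. Strike red from box 3.
box 3 must be pink (only option left). So box 1 can't be pink.
That leaves box 1 = purple. Eliminate purple elsewhere: box 2.
That leaves box 2 = black.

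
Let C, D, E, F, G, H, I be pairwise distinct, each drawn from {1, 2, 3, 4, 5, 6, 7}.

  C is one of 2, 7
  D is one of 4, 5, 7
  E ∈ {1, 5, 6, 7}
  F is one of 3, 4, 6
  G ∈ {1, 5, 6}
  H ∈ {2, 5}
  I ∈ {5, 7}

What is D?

4

The 7 variables draw from only 7 values {1, 2, 3, 4, 5, 6, 7}, so each is used; only F can be 3, hence F = 3.
Among the 6 still-open variables, 4 fits only D (and all 6 values in {1, 2, 4, 5, 6, 7} must be used), so D = 4.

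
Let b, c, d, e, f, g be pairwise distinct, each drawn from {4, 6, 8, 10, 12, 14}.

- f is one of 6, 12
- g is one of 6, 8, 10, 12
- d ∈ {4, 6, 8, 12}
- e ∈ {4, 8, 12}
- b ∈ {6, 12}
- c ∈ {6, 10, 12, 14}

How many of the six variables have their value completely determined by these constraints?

Among the 6 variables, 14 fits only c (and all 6 values in {4, 6, 8, 10, 12, 14} must be used), so c = 14.
Among the 5 still-open variables, 10 fits only g (and all 5 values in {4, 6, 8, 10, 12} must be used), so g = 10.
The 2 variables b and f are confined to {6, 12}, which locks those values in; drop them from d, e.
Determined: c=14, g=10. The other variables each still have more than one consistent value. That makes 2.

2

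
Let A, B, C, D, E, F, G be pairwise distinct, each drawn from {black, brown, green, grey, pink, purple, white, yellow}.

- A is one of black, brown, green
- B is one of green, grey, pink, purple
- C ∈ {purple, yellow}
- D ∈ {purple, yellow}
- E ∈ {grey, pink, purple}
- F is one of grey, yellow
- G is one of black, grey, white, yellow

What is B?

The 2 variables C and D are confined to {purple, yellow}, which locks those values in; drop them from B, E, F, G.
F's domain is down to {grey}, so F = grey. Strike grey from B, E, G.
E must be pink (only option left). Eliminate pink elsewhere: B.
So B = green.

green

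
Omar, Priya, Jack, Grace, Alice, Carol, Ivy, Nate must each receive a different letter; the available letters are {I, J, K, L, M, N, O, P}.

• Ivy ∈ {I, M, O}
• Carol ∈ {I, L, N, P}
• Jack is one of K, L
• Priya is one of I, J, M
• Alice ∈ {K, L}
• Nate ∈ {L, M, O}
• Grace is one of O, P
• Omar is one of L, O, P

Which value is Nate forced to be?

M

Among the 8 variables, J fits only Priya (and all 8 values in {I, J, K, L, M, N, O, P} must be used), so Priya = J.
The 7 still-open variables together cover exactly {I, K, L, M, N, O, P} — 7 values for 7 variables — and N appears only in Carol's list, so Carol = N.
Among the 6 still-open variables, I fits only Ivy (and all 6 values in {I, K, L, M, O, P} must be used), so Ivy = I.
The 5 still-open variables draw from only 5 values {K, L, M, O, P}, so each is used; only Nate can be M, hence Nate = M.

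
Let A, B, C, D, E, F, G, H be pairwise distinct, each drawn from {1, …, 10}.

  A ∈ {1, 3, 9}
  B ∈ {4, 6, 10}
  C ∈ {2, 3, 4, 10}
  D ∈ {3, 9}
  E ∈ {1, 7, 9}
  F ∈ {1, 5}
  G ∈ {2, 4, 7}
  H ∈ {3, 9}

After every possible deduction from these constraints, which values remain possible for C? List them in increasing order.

2, 4, 10

D and H between them cover only {3, 9} — a naked pair. Remove those values from A, C, E.
That leaves A = 1. Eliminate 1 elsewhere: E, F.
That leaves E = 7. Remove 7 from G.
F's domain is down to {5}, so F = 5.
No further eliminations apply; C can still be any of 2, 4, 10.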